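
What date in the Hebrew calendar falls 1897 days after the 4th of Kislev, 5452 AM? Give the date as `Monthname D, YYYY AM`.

The starting date is JDN 2339014; 2339014 + 1897 = 2340911.
JDN 2340911 corresponds to Shevat 12, 5457 AM.

Shevat 12, 5457 AM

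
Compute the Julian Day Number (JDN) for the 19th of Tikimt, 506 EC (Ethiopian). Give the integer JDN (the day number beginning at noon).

1908720

Equivalently 18 October 513 (proleptic Gregorian).
JDN 2299161 is 15 October 1582 CE (Gregorian); the target day is −390441 days from there, so JDN = 1908720.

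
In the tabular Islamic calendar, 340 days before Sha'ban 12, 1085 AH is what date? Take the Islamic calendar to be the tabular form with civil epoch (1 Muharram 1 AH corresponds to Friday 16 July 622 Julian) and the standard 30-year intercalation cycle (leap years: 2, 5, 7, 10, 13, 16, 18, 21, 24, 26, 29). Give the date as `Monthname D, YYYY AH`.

The starting date is JDN 2332791; 2332791 − 340 = 2332451.
JDN 2332451 corresponds to Sha'ban 26, 1084 AH.

Sha'ban 26, 1084 AH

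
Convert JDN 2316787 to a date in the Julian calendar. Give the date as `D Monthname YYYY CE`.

The Gregorian equivalent of JDN 2316787 is 17 January 1631.
In the Julian calendar that day is 7 January 1631 CE.

7 January 1631 CE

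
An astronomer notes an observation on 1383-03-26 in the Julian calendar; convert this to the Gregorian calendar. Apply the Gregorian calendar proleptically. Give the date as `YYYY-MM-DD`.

At this point the Julian calendar is 8 days behind the Gregorian.
26 March 1383 Julian + 8 days → 3 April 1383 Gregorian.

1383-04-03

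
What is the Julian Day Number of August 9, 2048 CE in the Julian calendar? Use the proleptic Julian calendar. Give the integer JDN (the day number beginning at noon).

2469311

In the Gregorian calendar the same day is 22 August 2048.
JDN 2299161 is 15 October 1582 CE (Gregorian); the target day is +170150 days from there, so JDN = 2469311.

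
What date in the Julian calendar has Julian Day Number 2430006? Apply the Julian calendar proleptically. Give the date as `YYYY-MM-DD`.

The Gregorian equivalent of JDN 2430006 is 11 January 1941.
In the Julian calendar that day is 1940-12-29.

1940-12-29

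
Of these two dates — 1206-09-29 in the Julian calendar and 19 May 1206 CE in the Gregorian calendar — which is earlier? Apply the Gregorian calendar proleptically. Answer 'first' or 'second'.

second

The two dates have Julian Day Numbers 2161821 and 2161681 respectively.
Since 2161681 < 2161821, the second date comes first.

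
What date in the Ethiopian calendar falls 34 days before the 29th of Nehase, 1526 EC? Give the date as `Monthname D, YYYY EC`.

Counting 34 days back from JDN 2281585 reaches JDN 2281551, which is Hamle 25, 1526 EC.

Hamle 25, 1526 EC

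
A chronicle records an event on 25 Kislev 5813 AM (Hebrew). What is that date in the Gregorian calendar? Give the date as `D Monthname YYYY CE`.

Both dates share Julian Day Number 2470888; in the Gregorian calendar that is 16 December 2052 CE.

16 December 2052 CE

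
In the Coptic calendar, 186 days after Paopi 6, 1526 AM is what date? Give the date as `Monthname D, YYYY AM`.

Parmouti 12, 1526 AM

JDN of Paopi 6, 1526 AM = 2382071.
2382071 + 186 = 2382257.
JDN 2382257 in the Coptic calendar is Parmouti 12, 1526 AM.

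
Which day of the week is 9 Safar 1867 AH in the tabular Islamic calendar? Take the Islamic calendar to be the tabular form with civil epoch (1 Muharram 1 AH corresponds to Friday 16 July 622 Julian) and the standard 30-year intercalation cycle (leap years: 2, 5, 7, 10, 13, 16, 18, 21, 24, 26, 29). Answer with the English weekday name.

Equivalently 31 January 2433 Gregorian, JDN 2609726.
JDN 2609726 mod 7 = 0, and JDN 0 was a Monday, so this is a Monday.

Monday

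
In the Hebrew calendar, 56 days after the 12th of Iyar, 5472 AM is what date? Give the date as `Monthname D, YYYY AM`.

Tammuz 9, 5472 AM

The starting date is JDN 2346493; 2346493 + 56 = 2346549.
JDN 2346549 corresponds to Tammuz 9, 5472 AM.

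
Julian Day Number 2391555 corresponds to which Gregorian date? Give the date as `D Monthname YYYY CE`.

Counting from JDN 2299161 = 15 Oct 1582 gives an offset of 92394 days.

3 October 1835 CE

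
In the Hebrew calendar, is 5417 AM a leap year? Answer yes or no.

Hebrew year 5417 is year 2 of its 19-year Metonic cycle; leap years are at positions 3, 6, 8, 11, 14, 17, 19, so it is a common year (12 months).

no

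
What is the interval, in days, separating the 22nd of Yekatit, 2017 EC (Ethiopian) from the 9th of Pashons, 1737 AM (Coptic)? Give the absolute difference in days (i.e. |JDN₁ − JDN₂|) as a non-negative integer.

First date → JDN 2460736; second date → JDN 2459352.
The interval is |2460736 − 2459352| = 1384 days.

1384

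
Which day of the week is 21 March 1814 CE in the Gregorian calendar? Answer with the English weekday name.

2383689 ≡ 0 (mod 7); counting from Monday = 0 gives Monday.

Monday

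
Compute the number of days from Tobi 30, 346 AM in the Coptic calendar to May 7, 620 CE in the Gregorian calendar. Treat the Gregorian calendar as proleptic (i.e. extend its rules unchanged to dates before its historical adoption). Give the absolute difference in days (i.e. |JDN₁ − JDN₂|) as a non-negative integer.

3553

JDN of the first date = 1951190.
JDN of the second date = 1947637.
|1947637 − 1951190| = 3553.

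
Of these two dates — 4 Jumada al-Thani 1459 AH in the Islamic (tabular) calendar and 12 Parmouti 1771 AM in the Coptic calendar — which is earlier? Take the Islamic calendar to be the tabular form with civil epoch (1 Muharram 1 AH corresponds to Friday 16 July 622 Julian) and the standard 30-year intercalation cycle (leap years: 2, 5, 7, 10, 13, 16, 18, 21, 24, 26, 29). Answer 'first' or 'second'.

The two dates have Julian Day Numbers 2465258 and 2471743 respectively.
Since 2465258 < 2471743, the first date comes first.

first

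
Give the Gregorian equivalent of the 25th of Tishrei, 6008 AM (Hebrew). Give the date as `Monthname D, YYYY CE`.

October 26, 2247 CE

Julian Day Number of the source date = 2542058.
Converting JDN 2542058 to the Gregorian calendar gives 26 October 2247 CE.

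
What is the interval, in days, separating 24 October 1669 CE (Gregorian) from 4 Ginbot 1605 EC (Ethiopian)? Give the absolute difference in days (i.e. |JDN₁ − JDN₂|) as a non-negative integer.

20622

First date → JDN 2330947; second date → JDN 2310325.
The interval is |2330947 − 2310325| = 20622 days.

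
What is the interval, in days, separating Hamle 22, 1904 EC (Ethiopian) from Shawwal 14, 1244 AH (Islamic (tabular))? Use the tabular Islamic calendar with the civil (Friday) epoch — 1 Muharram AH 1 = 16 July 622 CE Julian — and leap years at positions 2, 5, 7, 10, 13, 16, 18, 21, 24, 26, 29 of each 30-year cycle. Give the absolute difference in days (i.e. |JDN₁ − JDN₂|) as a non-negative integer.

30416

JDN of the first date = 2419613.
JDN of the second date = 2389197.
|2389197 − 2419613| = 30416.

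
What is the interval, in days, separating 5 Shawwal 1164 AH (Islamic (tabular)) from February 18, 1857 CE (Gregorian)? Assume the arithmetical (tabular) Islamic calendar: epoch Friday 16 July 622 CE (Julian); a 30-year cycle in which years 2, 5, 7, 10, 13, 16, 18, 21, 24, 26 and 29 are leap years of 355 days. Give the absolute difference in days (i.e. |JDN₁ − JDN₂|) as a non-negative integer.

JDN of the first date = 2360838.
JDN of the second date = 2399364.
|2399364 − 2360838| = 38526.

38526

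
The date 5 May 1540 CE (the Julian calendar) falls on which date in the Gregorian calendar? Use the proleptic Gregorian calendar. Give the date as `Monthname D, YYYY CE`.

The Julian–Gregorian offset here is 10 days (Julian trailing).
5 May 1540 Julian + 10 days → 15 May 1540 Gregorian.

May 15, 1540 CE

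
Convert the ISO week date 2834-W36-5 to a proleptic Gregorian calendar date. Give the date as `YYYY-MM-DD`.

2834-09-08

ISO week 1 of 2834 is the week containing the first Thursday of 2834.
Week 36, day 5 (Friday) lands on 2834-09-08.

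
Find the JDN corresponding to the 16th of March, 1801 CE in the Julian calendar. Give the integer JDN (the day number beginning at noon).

In the Gregorian calendar the same day is 28 March 1801.
JDN 2451545 is 1 January 2000 CE (Gregorian); the target day is −72597 days from there, so JDN = 2378948.

2378948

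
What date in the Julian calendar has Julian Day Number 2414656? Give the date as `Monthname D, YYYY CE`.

December 20, 1898 CE

The Gregorian equivalent of JDN 2414656 is 1 January 1899.
In the Julian calendar that day is December 20, 1898 CE.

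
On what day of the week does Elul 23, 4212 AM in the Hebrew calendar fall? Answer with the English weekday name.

Equivalently 26 August 452 Gregorian, JDN 1886388.
1886388 ≡ 0 (mod 7); counting from Monday = 0 gives Monday.

Monday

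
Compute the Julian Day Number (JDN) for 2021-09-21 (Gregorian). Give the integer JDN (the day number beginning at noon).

2459479

JDN 2451545 is 1 January 2000 CE (Gregorian); the target day is +7934 days from there, so JDN = 2459479.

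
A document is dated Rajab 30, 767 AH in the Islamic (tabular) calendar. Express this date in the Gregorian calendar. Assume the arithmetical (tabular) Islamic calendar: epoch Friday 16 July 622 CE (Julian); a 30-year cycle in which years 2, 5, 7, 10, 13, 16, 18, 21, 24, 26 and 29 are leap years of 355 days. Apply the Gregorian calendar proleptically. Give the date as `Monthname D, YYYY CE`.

Julian Day Number of the source date = 2220091.
Converting JDN 2220091 to the Gregorian calendar gives 20 April 1366 CE.

April 20, 1366 CE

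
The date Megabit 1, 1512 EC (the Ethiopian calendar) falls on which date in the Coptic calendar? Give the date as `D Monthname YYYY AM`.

The source date corresponds to 7 March 1520 in the proleptic Gregorian calendar (JDN 2276294).
That day falls on 1 Paremhat 1236 AM in the Coptic calendar.

1 Paremhat 1236 AM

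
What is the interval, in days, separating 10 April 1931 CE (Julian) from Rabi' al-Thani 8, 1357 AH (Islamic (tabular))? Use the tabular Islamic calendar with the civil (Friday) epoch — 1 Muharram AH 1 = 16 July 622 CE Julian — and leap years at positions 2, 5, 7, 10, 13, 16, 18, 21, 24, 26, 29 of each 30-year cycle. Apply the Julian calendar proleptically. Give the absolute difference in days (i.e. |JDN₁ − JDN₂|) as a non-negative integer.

2602

First date → JDN 2426455; second date → JDN 2429057.
The interval is |2426455 − 2429057| = 2602 days.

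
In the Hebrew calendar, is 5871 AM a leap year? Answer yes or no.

yes

Hebrew year 5871 is year 19 of its 19-year Metonic cycle; leap years are at positions 3, 6, 8, 11, 14, 17, 19, so it is a leap year (13 months).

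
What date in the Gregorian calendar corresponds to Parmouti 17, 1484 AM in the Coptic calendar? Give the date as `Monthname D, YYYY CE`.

Both dates share Julian Day Number 2366922; in the Gregorian calendar that is 23 April 1768 CE.

April 23, 1768 CE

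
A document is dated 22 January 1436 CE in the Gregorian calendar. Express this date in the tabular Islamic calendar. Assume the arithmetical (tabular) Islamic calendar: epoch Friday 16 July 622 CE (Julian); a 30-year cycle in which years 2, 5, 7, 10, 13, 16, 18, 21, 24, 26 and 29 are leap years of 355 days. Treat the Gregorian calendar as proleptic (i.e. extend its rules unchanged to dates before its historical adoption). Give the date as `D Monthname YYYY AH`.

23 Jumada al-Thani 839 AH

Both dates share Julian Day Number 2245569; in the tabular Islamic calendar that is 23 Jumada al-Thani 839 AH.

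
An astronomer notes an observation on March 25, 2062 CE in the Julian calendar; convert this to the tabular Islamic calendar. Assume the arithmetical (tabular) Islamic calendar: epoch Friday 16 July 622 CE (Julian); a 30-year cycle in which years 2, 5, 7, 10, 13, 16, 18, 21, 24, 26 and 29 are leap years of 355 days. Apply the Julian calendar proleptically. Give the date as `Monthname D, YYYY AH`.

Julian Day Number of the source date = 2474287.
Converting JDN 2474287 to the tabular Islamic calendar gives 27 Dhu al-Qa'dah 1484 AH.

Dhu al-Qa'dah 27, 1484 AH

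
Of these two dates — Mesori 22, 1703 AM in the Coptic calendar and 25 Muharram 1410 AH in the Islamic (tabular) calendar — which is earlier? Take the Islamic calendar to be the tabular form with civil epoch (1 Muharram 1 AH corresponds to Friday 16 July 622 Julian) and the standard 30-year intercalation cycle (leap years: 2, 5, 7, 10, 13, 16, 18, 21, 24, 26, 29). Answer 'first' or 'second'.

first

The two dates have Julian Day Numbers 2447036 and 2447767 respectively.
Since 2447036 < 2447767, the first date comes first.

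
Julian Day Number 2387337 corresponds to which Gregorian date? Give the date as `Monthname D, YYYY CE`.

JDN 2451545 is 1 Jan 2000; 2387337 is −64208 days from there.

March 16, 1824 CE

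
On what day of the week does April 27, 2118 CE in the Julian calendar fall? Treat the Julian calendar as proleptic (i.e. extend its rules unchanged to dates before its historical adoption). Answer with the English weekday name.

Wednesday

In the Gregorian calendar this is 11 May 2118 (JDN 2494774).
Since JDN mod 7 = 2 (0 = Monday), the day is Wednesday.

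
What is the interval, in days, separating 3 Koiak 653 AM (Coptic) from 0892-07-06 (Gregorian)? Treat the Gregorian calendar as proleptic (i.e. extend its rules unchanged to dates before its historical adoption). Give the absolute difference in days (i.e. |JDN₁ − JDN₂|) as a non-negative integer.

16221

JDN of the first date = 2063265.
JDN of the second date = 2047044.
|2047044 − 2063265| = 16221.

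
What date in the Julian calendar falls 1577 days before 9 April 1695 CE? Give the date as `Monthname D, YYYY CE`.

December 14, 1690 CE

JDN of 9 April 1695 CE = 2340255.
2340255 − 1577 = 2338678.
JDN 2338678 in the Julian calendar is December 14, 1690 CE.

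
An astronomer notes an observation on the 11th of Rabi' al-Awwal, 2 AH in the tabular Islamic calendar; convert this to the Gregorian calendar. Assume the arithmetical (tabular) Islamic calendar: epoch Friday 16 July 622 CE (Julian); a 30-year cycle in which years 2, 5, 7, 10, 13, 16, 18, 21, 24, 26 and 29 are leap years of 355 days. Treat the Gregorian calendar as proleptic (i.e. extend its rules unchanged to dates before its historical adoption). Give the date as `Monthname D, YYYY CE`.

September 15, 623 CE

Julian Day Number of the source date = 1948863.
Converting JDN 1948863 to the Gregorian calendar gives 15 September 623 CE.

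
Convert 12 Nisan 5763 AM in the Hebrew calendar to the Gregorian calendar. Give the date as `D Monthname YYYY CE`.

Julian Day Number of the source date = 2452744.
Converting JDN 2452744 to the Gregorian calendar gives 14 April 2003 CE.

14 April 2003 CE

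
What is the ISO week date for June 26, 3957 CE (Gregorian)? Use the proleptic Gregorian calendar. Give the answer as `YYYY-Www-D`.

The weekday is Wednesday (ISO weekday 3).
That Wednesday belongs to ISO week 26 of ISO year 3957.

3957-W26-3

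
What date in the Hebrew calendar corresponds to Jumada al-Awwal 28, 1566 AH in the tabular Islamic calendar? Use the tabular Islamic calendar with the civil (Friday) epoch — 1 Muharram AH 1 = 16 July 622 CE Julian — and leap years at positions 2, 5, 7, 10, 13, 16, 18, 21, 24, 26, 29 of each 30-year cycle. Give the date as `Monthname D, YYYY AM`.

Nisan 28, 5901 AM

Both dates share Julian Day Number 2503169; in the Hebrew calendar that is 28 Nisan 5901 AM.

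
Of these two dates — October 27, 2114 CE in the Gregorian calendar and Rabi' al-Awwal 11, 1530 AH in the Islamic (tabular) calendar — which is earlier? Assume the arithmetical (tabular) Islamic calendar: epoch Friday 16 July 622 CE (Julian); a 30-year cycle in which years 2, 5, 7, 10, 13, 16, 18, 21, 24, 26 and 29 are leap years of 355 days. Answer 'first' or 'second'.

Converting both to JDN: 2493482 vs 2490336; the smaller is the second.

second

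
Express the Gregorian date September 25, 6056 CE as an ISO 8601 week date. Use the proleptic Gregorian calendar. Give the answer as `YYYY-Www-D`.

The weekday is Monday (ISO weekday 1).
That Monday belongs to ISO week 39 of ISO year 6056.

6056-W39-1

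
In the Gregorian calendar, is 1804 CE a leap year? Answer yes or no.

1804 is divisible by 4 and not by 100, so it is a leap year.

yes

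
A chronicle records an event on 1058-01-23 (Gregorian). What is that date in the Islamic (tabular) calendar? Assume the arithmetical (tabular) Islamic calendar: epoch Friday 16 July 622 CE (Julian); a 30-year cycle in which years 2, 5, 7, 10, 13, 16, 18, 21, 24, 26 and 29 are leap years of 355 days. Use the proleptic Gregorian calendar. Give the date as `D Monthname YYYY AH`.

19 Dhu al-Qa'dah 449 AH

Both dates share Julian Day Number 2107509; in the tabular Islamic calendar that is 19 Dhu al-Qa'dah 449 AH.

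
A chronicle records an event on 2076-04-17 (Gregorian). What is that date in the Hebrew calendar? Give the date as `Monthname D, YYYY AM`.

Julian Day Number of the source date = 2479411.
Converting JDN 2479411 to the Hebrew calendar gives 14 Nisan 5836 AM.

Nisan 14, 5836 AM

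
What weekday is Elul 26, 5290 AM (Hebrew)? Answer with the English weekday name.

Sunday

This is JDN 2280151 (28 September 1530 Gregorian).
Since JDN mod 7 = 6 (0 = Monday), the day is Sunday.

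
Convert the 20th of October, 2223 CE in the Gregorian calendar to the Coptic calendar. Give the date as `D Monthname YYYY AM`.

7 Paopi 1940 AM

Both dates share Julian Day Number 2533286; in the Coptic calendar that is 7 Paopi 1940 AM.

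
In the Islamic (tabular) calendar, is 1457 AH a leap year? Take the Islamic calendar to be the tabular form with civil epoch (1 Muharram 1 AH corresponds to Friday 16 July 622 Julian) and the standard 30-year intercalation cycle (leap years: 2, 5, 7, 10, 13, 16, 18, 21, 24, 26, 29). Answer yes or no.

no

Year 1457 AH is year 17 of its 30-year cycle; leap positions are 2, 5, 7, 10, 13, 16, 18, 21, 24, 26, 29, so it is a common year (354 days).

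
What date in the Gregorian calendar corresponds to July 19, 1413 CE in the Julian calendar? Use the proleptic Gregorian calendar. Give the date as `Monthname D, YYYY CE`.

At this point the Julian calendar is 9 days behind the Gregorian.
19 July 1413 Julian + 9 days → 28 July 1413 Gregorian.

July 28, 1413 CE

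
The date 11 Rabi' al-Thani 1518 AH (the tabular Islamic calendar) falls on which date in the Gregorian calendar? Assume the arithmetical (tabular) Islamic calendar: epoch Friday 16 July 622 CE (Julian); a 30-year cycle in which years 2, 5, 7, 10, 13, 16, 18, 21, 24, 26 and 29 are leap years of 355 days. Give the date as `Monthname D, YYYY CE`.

Julian Day Number of the source date = 2486113.
Converting JDN 2486113 to the Gregorian calendar gives 23 August 2094 CE.

August 23, 2094 CE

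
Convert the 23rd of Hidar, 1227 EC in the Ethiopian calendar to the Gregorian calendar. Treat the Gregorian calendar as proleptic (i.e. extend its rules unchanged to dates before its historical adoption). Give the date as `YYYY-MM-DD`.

Julian Day Number of the source date = 2172099.
Converting JDN 2172099 to the Gregorian calendar gives 26 November 1234 CE.

1234-11-26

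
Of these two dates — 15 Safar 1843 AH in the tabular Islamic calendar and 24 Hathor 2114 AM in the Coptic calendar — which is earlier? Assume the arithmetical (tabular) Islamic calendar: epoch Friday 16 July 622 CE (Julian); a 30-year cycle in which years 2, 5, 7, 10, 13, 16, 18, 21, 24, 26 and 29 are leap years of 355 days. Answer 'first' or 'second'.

First date → JDN 2601227; second date → JDN 2596886.
JDN 2596886 < JDN 2601227, so the second date is earlier.

second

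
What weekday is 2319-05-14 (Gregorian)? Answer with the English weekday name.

Since JDN mod 7 = 2 (0 = Monday), the day is Wednesday.

Wednesday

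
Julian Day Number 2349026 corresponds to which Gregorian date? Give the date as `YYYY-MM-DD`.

1719-04-25

Counting from JDN 2299161 = 15 Oct 1582 gives an offset of 49865 days.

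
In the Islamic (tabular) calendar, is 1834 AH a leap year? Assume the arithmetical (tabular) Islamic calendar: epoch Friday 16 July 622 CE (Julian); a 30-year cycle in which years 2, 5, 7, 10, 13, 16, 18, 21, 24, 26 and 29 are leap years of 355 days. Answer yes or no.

Year 1834 AH is year 4 of its 30-year cycle; leap positions are 2, 5, 7, 10, 13, 16, 18, 21, 24, 26, 29, so it is a common year (354 days).

no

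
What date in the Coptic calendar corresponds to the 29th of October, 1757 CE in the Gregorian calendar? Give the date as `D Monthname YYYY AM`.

21 Paopi 1474 AM

Both dates share Julian Day Number 2363093; in the Coptic calendar that is 21 Paopi 1474 AM.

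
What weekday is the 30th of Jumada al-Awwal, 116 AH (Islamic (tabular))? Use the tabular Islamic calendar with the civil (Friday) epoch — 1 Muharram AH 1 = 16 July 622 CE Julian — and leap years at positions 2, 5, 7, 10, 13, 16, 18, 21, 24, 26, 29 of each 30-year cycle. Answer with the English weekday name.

Wednesday

In the proleptic Gregorian calendar this is 11 July 734 (JDN 1989339).
Since JDN mod 7 = 2 (0 = Monday), the day is Wednesday.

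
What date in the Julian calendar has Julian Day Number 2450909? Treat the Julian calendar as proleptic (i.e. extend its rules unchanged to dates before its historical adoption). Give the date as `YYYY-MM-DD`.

1998-03-23

JDN 2450909 is 5 April 1998 in the Gregorian calendar.
In the Julian calendar that day is 1998-03-23.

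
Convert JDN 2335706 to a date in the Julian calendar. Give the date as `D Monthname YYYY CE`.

25 October 1682 CE

The Gregorian equivalent of JDN 2335706 is 4 November 1682.
In the Julian calendar that day is 25 October 1682 CE.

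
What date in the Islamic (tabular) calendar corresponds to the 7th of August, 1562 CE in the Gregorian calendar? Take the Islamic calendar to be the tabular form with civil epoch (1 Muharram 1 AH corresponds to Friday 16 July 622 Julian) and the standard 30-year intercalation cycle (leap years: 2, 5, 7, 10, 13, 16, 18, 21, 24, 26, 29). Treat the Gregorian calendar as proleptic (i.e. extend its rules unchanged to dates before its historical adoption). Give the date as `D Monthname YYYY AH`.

Both dates share Julian Day Number 2291787; in the tabular Islamic calendar that is 26 Dhu al-Qa'dah 969 AH.

26 Dhu al-Qa'dah 969 AH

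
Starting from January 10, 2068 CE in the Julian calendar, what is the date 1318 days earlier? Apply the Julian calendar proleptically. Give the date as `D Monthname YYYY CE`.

The starting date is JDN 2476404; 2476404 − 1318 = 2475086.
JDN 2475086 corresponds to 1 June 2064 CE.

1 June 2064 CE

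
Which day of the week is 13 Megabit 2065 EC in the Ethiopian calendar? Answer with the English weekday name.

This is JDN 2478289 (22 March 2073 Gregorian).
2478289 ≡ 2 (mod 7); counting from Monday = 0 gives Wednesday.

Wednesday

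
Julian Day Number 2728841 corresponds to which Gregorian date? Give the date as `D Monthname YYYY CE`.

19 March 2759 CE

JDN 2451545 is 1 Jan 2000; 2728841 is +277296 days from there.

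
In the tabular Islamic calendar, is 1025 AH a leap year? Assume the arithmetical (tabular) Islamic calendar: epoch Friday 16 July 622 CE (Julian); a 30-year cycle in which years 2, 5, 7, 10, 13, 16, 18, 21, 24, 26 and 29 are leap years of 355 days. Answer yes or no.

yes

Year 1025 AH is year 5 of its 30-year cycle; leap positions are 2, 5, 7, 10, 13, 16, 18, 21, 24, 26, 29, so it is a leap year (355 days).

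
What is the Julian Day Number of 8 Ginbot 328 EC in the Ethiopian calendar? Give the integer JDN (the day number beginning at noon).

1843905

In the proleptic Gregorian calendar the same day is 4 May 336.
JDN 2451545 is 1 January 2000 CE (Gregorian); the target day is −607640 days from there, so JDN = 1843905.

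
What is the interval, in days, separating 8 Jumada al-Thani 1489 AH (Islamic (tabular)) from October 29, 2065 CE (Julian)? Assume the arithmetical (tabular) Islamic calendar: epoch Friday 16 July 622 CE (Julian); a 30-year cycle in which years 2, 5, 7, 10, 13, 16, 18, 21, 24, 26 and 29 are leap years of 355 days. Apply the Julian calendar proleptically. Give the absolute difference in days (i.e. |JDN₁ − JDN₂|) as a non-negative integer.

First date → JDN 2475893; second date → JDN 2475601.
The interval is |2475893 − 2475601| = 292 days.

292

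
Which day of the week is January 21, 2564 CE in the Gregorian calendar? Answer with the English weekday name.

2657562 ≡ 5 (mod 7); counting from Monday = 0 gives Saturday.

Saturday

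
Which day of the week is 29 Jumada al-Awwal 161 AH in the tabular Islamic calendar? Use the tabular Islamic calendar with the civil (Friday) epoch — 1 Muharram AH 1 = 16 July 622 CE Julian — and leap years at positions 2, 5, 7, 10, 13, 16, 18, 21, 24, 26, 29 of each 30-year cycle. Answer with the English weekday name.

Wednesday

In the proleptic Gregorian calendar this is 8 March 778 (JDN 2005285).
JDN 2005285 mod 7 = 2, and JDN 0 was a Monday, so this is a Wednesday.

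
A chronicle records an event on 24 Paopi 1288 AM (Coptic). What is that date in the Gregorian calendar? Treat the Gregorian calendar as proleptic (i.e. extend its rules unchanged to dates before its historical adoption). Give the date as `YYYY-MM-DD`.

Both dates share Julian Day Number 2295160; in the Gregorian calendar that is 1 November 1571 CE.

1571-11-01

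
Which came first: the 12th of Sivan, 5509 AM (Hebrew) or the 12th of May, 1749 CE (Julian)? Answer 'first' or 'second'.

The two dates have Julian Day Numbers 2360018 and 2360012 respectively.
Since 2360012 < 2360018, the second date comes first.

second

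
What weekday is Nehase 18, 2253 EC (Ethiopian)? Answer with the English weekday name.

In the Gregorian calendar this is 26 August 2261 (JDN 2547111).
JDN 2547111 mod 7 = 0, and JDN 0 was a Monday, so this is a Monday.

Monday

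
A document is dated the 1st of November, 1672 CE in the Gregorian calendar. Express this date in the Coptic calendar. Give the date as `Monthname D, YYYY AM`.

Paopi 25, 1389 AM

Julian Day Number of the source date = 2332051.
Converting JDN 2332051 to the Coptic calendar gives 25 Paopi 1389 AM.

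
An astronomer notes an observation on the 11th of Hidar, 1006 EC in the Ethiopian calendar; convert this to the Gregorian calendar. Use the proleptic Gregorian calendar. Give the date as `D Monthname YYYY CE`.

13 November 1013 CE

Both dates share Julian Day Number 2091367; in the Gregorian calendar that is 13 November 1013 CE.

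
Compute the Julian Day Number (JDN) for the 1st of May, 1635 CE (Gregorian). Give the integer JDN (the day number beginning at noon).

JDN 2451545 is 1 January 2000 CE (Gregorian); the target day is −133193 days from there, so JDN = 2318352.

2318352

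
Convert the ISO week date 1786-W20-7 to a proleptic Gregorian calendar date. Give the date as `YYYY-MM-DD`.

ISO week 1 of 1786 is the week containing the first Thursday of 1786.
Week 20, day 7 (Sunday) lands on 1786-05-21.

1786-05-21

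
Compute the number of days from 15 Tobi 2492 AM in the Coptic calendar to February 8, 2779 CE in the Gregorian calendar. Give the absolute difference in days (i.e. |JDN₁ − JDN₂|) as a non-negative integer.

1105

JDN of the first date = 2735002.
JDN of the second date = 2736107.
|2736107 − 2735002| = 1105.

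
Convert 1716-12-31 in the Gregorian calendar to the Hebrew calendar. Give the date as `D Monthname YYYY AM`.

Both dates share Julian Day Number 2348181; in the Hebrew calendar that is 17 Tevet 5477 AM.

17 Tevet 5477 AM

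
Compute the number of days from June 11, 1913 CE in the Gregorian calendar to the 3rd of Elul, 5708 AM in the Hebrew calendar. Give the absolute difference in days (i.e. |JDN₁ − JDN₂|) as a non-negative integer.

JDN of the first date = 2419930.
JDN of the second date = 2432802.
|2432802 − 2419930| = 12872.

12872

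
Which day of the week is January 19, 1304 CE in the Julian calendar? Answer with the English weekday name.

Sunday

In the proleptic Gregorian calendar this is 27 January 1304 (JDN 2197362).
2197362 ≡ 6 (mod 7); counting from Monday = 0 gives Sunday.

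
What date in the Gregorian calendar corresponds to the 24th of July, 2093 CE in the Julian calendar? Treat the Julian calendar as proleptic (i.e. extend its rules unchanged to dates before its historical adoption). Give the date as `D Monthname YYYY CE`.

6 August 2093 CE

At this point the Julian calendar is 13 days behind the Gregorian.
24 July 2093 Julian + 13 days → 6 August 2093 Gregorian.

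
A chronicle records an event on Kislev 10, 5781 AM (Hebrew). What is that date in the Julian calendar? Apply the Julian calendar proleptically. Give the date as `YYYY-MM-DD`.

2020-11-13

The source date corresponds to 26 November 2020 in the Gregorian calendar (JDN 2459180).
That day falls on 13 November 2020 CE in the Julian calendar.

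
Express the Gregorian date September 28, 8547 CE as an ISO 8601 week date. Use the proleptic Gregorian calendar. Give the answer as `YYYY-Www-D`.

The weekday is Thursday (ISO weekday 4).
That Thursday belongs to ISO week 39 of ISO year 8547.

8547-W39-4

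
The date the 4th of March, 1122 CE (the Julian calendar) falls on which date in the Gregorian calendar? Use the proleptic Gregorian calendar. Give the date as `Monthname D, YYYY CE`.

For dates in this range the Gregorian date is 7 days ahead of the Julian.
4 March 1122 Julian + 7 days → 11 March 1122 Gregorian.

March 11, 1122 CE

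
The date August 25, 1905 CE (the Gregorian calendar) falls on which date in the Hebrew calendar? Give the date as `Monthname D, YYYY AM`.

Julian Day Number of the source date = 2417083.
Converting JDN 2417083 to the Hebrew calendar gives 24 Av 5665 AM.

Av 24, 5665 AM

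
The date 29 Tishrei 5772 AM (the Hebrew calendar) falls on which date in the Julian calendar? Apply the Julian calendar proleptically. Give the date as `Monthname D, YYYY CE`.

October 14, 2011 CE

The source date corresponds to 27 October 2011 in the Gregorian calendar (JDN 2455862).
That day falls on 14 October 2011 CE in the Julian calendar.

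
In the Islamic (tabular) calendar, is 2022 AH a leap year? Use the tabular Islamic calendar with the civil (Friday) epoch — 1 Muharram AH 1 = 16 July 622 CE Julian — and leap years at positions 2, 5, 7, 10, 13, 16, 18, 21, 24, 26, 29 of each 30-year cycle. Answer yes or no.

Year 2022 AH is year 12 of its 30-year cycle; leap positions are 2, 5, 7, 10, 13, 16, 18, 21, 24, 26, 29, so it is a common year (354 days).

no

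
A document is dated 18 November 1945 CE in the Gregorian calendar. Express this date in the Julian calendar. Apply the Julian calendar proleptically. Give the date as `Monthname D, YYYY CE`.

November 5, 1945 CE

For dates in this range the Gregorian date is 13 days ahead of the Julian.
18 November 1945 Gregorian − 13 days → 5 November 1945 Julian.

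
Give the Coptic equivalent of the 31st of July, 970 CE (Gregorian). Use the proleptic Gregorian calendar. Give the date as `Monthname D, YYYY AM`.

Both dates share Julian Day Number 2075557; in the Coptic calendar that is 2 Mesori 686 AM.

Mesori 2, 686 AM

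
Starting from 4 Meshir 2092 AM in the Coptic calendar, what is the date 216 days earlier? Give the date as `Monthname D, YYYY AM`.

Epip 4, 2091 AM

JDN of 4 Meshir 2092 AM = 2588921.
2588921 − 216 = 2588705.
JDN 2588705 in the Coptic calendar is Epip 4, 2091 AM.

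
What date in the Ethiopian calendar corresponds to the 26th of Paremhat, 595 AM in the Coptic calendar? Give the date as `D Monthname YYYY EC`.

The source date corresponds to 26 March 879 in the proleptic Gregorian calendar (JDN 2042193).
That day falls on 26 Megabit 871 EC in the Ethiopian calendar.

26 Megabit 871 EC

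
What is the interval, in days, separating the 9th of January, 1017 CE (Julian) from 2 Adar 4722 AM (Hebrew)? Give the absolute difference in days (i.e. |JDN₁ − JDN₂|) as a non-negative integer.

20058

JDN of the first date = 2092526.
JDN of the second date = 2072468.
|2072468 − 2092526| = 20058.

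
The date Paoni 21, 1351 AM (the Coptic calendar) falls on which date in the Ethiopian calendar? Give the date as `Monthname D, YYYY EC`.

Sene 21, 1627 EC

Julian Day Number of the source date = 2318407.
Converting JDN 2318407 to the Ethiopian calendar gives 21 Sene 1627 EC.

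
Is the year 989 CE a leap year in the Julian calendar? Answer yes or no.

989 mod 4 = 1, so it is a common year in the Julian calendar.

no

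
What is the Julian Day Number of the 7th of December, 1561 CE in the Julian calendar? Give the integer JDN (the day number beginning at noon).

2291554

Equivalently 17 December 1561 (proleptic Gregorian).
JDN 2400001 is 17 November 1858 CE (Gregorian), MJD 0; the target day is −108447 days from there, so JDN = 2291554.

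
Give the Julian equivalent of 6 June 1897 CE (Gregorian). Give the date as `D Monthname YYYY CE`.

For dates in this range the Gregorian date is 12 days ahead of the Julian.
6 June 1897 Gregorian − 12 days → 25 May 1897 Julian.

25 May 1897 CE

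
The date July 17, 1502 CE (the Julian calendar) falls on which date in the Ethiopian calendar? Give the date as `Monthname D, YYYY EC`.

Hamle 23, 1494 EC

Julian Day Number of the source date = 2269861.
Converting JDN 2269861 to the Ethiopian calendar gives 23 Hamle 1494 EC.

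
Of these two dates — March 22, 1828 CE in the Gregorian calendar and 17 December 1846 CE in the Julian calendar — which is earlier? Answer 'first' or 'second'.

first

First date → JDN 2388804; second date → JDN 2395660.
JDN 2388804 < JDN 2395660, so the first date is earlier.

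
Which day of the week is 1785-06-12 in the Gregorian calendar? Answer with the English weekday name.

Since JDN mod 7 = 6 (0 = Monday), the day is Sunday.

Sunday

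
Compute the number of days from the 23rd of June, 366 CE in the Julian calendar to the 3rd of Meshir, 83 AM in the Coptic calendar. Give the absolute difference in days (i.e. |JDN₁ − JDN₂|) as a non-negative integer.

JDN of the first date = 1854913.
JDN of the second date = 1855132.
|1855132 − 1854913| = 219.

219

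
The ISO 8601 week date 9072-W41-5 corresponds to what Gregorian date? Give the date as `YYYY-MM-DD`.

9072-10-11

ISO week 1 of 9072 is the week containing the first Thursday of 9072.
Week 41, day 5 (Friday) lands on 9072-10-11.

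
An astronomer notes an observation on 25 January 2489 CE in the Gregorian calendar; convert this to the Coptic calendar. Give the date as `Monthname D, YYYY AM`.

Tobi 14, 2205 AM

Both dates share Julian Day Number 2630174; in the Coptic calendar that is 14 Tobi 2205 AM.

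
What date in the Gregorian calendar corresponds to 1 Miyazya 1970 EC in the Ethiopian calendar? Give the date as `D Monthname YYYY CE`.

Julian Day Number of the source date = 2443608.
Converting JDN 2443608 to the Gregorian calendar gives 9 April 1978 CE.

9 April 1978 CE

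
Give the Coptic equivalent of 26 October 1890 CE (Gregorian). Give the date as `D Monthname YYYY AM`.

Both dates share Julian Day Number 2411667; in the Coptic calendar that is 17 Paopi 1607 AM.

17 Paopi 1607 AM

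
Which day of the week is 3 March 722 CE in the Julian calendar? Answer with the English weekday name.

Tuesday

Equivalently 7 March 722 Gregorian, JDN 1984830.
1984830 ≡ 1 (mod 7); counting from Monday = 0 gives Tuesday.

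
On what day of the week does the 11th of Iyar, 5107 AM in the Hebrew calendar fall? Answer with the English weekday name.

In the proleptic Gregorian calendar this is 30 April 1347 (JDN 2213161).
2213161 ≡ 6 (mod 7); counting from Monday = 0 gives Sunday.

Sunday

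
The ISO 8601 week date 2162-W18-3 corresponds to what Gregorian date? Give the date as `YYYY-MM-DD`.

ISO week 1 of 2162 is the week containing the first Thursday of 2162.
Week 18, day 3 (Wednesday) lands on 2162-05-05.

2162-05-05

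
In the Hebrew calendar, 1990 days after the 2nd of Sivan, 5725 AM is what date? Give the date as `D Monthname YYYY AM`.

JDN of the 2nd of Sivan, 5725 AM = 2438914.
2438914 + 1990 = 2440904.
JDN 2440904 in the Hebrew calendar is 14 Cheshvan 5731 AM.

14 Cheshvan 5731 AM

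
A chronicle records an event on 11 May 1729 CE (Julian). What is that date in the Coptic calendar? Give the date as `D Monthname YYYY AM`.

16 Pashons 1445 AM

Both dates share Julian Day Number 2352706; in the Coptic calendar that is 16 Pashons 1445 AM.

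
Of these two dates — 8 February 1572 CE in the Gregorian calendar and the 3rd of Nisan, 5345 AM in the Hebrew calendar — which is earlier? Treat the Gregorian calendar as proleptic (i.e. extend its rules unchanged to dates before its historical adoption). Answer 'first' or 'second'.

The two dates have Julian Day Numbers 2295259 and 2300061 respectively.
Since 2295259 < 2300061, the first date comes first.

first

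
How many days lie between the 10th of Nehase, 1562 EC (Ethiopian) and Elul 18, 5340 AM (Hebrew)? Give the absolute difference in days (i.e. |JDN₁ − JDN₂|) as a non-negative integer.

JDN of the first date = 2294715.
JDN of the second date = 2298394.
|2298394 − 2294715| = 3679.

3679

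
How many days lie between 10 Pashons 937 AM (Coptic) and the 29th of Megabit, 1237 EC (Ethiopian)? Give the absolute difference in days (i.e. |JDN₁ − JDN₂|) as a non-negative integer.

First date → JDN 2167153; second date → JDN 2175878.
The interval is |2167153 − 2175878| = 8725 days.

8725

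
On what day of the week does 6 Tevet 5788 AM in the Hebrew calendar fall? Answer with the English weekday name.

In the Gregorian calendar this is 5 January 2028 (JDN 2461776).
JDN 2461776 mod 7 = 2, and JDN 0 was a Monday, so this is a Wednesday.

Wednesday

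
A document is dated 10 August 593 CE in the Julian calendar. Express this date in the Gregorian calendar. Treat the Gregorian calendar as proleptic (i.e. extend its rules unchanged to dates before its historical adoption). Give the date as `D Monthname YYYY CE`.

For dates in this range the Gregorian date is 2 days ahead of the Julian.
10 August 593 Julian + 2 days → 12 August 593 Gregorian.

12 August 593 CE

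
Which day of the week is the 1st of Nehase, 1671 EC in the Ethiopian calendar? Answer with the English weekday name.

Friday

Equivalently 4 August 1679 Gregorian, JDN 2334518.
Since JDN mod 7 = 4 (0 = Monday), the day is Friday.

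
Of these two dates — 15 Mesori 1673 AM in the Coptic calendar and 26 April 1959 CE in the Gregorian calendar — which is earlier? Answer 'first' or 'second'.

first

The two dates have Julian Day Numbers 2436072 and 2436685 respectively.
Since 2436072 < 2436685, the first date comes first.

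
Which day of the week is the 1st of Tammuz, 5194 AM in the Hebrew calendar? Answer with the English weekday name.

Tuesday

This is JDN 2244985 (17 June 1434 Gregorian).
Since JDN mod 7 = 1 (0 = Monday), the day is Tuesday.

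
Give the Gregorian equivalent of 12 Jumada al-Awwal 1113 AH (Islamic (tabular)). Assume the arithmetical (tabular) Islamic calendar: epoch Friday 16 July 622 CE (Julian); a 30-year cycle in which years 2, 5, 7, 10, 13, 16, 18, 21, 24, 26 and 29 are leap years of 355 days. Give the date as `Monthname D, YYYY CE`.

October 15, 1701 CE

Julian Day Number of the source date = 2342625.
Converting JDN 2342625 to the Gregorian calendar gives 15 October 1701 CE.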